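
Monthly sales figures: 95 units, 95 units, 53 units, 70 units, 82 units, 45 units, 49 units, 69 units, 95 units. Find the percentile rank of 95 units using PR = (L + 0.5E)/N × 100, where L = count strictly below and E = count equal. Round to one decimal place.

N = 9.
Strictly below 95: 6. Equal to 95: 3.
PR = (6 + 0.5·3)/9 × 100 = 83.3

83.3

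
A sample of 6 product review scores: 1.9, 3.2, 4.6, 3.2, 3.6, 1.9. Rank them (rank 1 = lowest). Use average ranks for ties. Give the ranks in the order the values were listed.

1.5, 3.5, 6, 3.5, 5, 1.5

Sorted (ascending): 1.9, 1.9, 3.2, 3.2, 3.6, 4.6
The 2 values of 1.9 occupy positions 1–2 → average rank (1+2)/2 = 1.5.
The 2 values of 3.2 occupy positions 3–4 → average rank (3+4)/2 = 3.5.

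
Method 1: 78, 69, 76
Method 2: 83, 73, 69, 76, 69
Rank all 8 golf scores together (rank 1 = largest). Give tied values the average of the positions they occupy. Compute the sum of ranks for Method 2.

23.5

Sorted (descending): 83, 78, 76, 76, 73, 69, 69, 69
The 2 values of 76 occupy positions 3–4 → average rank (3+4)/2 = 3.5.
The 3 values of 69 occupy positions 6–8 → average rank 7.
Method 2 values → pooled ranks: 83→1, 73→5, 69→7, 76→3.5, 69→7
Rank sum = 1 + 5 + 7 + 3.5 + 7 = 23.5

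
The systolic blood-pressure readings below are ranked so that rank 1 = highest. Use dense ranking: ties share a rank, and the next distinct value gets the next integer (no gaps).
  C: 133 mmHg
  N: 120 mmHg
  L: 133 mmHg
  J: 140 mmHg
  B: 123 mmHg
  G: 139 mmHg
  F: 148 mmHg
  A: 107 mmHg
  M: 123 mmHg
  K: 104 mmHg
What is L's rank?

4

Sorted (descending): 148, 140, 139, 133, 133, 123, 123, 120, 107, 104
The 2 values of 133 share dense rank 4.
The 2 values of 123 share dense rank 5.
Remaining distinct values take the next consecutive integers.
L has value 133 mmHg → rank 4.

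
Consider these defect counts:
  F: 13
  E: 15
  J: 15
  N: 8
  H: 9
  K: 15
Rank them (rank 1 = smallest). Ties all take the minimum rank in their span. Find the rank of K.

Sorted (ascending): 8, 9, 13, 15, 15, 15
The 3 values of 15 occupy positions 4–6 → each gets rank 4.
K has value 15 → rank 4.

4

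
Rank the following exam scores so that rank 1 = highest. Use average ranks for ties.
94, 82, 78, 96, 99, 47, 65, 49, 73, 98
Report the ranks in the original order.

4, 5, 6, 3, 1, 10, 8, 9, 7, 2

Sorted (descending): 99, 98, 96, 94, 82, 78, 73, 65, 49, 47
No ties — each value takes its position as its rank.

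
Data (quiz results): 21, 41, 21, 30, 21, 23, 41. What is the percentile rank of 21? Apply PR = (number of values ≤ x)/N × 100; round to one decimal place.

42.9

N = 7.
Strictly below 21: 0. Equal to 21: 3.
PR = 3/7 × 100 = 42.9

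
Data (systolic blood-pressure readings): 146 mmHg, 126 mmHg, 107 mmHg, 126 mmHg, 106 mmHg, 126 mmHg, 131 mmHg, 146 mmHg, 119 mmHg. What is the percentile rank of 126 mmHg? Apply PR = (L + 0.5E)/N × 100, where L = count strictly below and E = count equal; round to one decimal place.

50.0

N = 9.
Strictly below 126: 3. Equal to 126: 3.
PR = (3 + 0.5·3)/9 × 100 = 50.0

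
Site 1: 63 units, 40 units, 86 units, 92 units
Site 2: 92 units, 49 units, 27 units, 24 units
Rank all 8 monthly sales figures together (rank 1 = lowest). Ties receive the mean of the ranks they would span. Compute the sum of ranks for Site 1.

Sorted (ascending): 24, 27, 40, 49, 63, 86, 92, 92
The 2 values of 92 occupy positions 7–8 → average rank (7+8)/2 = 7.5.
Site 1 values → pooled ranks: 63→5, 40→3, 86→6, 92→7.5
Rank sum = 5 + 3 + 6 + 7.5 = 21.5

21.5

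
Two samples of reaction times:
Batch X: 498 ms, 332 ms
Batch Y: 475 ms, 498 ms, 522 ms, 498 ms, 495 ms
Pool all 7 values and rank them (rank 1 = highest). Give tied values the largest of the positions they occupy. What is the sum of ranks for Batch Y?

20

Sorted (descending): 522, 498, 498, 498, 495, 475, 332
The 3 values of 498 occupy positions 2–4 → each gets rank 4.
Batch Y values → pooled ranks: 475→6, 498→4, 522→1, 498→4, 495→5
Rank sum = 6 + 4 + 1 + 4 + 5 = 20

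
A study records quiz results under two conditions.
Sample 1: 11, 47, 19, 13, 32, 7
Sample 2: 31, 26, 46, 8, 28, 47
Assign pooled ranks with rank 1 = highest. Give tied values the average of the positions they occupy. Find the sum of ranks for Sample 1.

44.5

Sorted (descending): 47, 47, 46, 32, 31, 28, 26, 19, 13, 11, 8, 7
The 2 values of 47 occupy positions 1–2 → average rank (1+2)/2 = 1.5.
Sample 1 values → pooled ranks: 11→10, 47→1.5, 19→8, 13→9, 32→4, 7→12
Rank sum = 10 + 1.5 + 8 + 9 + 4 + 12 = 44.5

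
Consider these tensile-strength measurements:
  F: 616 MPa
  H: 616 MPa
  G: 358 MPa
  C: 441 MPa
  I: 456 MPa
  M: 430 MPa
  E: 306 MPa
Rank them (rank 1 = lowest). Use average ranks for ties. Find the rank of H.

6.5

Sorted (ascending): 306, 358, 430, 441, 456, 616, 616
The 2 values of 616 occupy positions 6–7 → average rank (6+7)/2 = 6.5.
H has value 616 MPa → rank 6.5.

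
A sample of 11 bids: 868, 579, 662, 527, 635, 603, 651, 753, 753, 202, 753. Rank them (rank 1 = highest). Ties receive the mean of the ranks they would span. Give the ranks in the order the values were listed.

Sorted (descending): 868, 753, 753, 753, 662, 651, 635, 603, 579, 527, 202
The 3 values of 753 occupy positions 2–4 → average rank 3.

1, 9, 5, 10, 7, 8, 6, 3, 3, 11, 3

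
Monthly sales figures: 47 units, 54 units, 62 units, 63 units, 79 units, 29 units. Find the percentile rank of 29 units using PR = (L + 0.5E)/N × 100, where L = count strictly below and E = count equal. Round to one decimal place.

8.3

N = 6.
Strictly below 29: 0. Equal to 29: 1.
PR = (0 + 0.5·1)/6 × 100 = 8.3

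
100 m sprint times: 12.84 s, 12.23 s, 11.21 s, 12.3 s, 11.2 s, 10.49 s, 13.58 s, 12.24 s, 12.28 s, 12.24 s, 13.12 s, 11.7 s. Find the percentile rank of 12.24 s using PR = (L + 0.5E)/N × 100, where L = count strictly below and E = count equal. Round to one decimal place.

50.0

N = 12.
Strictly below 12.24: 5. Equal to 12.24: 2.
PR = (5 + 0.5·2)/12 × 100 = 50.0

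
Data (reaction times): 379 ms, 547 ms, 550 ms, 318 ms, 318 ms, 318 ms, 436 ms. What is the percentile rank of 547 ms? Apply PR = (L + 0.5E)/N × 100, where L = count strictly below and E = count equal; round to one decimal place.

N = 7.
Strictly below 547: 5. Equal to 547: 1.
PR = (5 + 0.5·1)/7 × 100 = 78.6

78.6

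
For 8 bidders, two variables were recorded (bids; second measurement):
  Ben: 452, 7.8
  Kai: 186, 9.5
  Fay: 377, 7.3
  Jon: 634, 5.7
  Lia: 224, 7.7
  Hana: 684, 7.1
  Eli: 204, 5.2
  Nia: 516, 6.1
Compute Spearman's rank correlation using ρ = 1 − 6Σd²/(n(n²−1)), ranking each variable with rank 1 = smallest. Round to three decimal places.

-0.357

Ranks of variable 1: 5, 1, 4, 7, 3, 8, 2, 6
Ranks of variable 2: 7, 8, 5, 2, 6, 4, 1, 3
d = r₁ − r₂: -2, -7, -1, 5, -3, 4, 1, 3
d²: 4, 49, 1, 25, 9, 16, 1, 9; Σd² = 114
ρ = 1 − 6·114/(8·63) = 1 − 684/504 = -0.357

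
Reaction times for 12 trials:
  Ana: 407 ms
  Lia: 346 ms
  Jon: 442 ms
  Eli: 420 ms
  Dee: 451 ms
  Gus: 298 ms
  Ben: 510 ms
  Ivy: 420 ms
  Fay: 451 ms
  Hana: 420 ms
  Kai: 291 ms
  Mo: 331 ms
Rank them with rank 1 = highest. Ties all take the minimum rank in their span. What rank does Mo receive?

10

Sorted (descending): 510, 451, 451, 442, 420, 420, 420, 407, 346, 331, 298, 291
The 2 values of 451 occupy positions 2–3 → each gets rank 2.
The 3 values of 420 occupy positions 5–7 → each gets rank 5.
Mo has value 331 ms → rank 10.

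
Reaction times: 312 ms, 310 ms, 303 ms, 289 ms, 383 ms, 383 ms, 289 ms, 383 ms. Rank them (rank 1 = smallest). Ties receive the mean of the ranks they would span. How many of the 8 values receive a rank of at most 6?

5

Sorted (ascending): 289, 289, 303, 310, 312, 383, 383, 383
The 2 values of 289 occupy positions 1–2 → average rank (1+2)/2 = 1.5.
The 3 values of 383 occupy positions 6–8 → average rank 7.
Ranks ≤ 6: {1.5, 1.5, 3, 4, 5} → 5 values.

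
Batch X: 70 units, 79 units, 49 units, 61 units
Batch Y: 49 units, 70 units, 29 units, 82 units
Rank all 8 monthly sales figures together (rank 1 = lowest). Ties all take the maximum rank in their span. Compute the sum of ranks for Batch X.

Sorted (ascending): 29, 49, 49, 61, 70, 70, 79, 82
The 2 values of 49 occupy positions 2–3 → each gets rank 3.
The 2 values of 70 occupy positions 5–6 → each gets rank 6.
Batch X values → pooled ranks: 70→6, 79→7, 49→3, 61→4
Rank sum = 6 + 7 + 3 + 4 = 20

20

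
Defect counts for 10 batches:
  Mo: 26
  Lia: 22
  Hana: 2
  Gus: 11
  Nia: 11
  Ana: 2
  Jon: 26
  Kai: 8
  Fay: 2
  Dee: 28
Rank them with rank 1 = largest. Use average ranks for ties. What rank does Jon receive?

Sorted (descending): 28, 26, 26, 22, 11, 11, 8, 2, 2, 2
The 2 values of 26 occupy positions 2–3 → average rank (2+3)/2 = 2.5.
The 2 values of 11 occupy positions 5–6 → average rank (5+6)/2 = 5.5.
The 3 values of 2 occupy positions 8–10 → average rank 9.
Jon has value 26 → rank 2.5.

2.5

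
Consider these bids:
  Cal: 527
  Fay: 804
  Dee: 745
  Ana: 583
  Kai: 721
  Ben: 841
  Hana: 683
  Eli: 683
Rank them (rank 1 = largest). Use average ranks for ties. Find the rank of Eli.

Sorted (descending): 841, 804, 745, 721, 683, 683, 583, 527
The 2 values of 683 occupy positions 5–6 → average rank (5+6)/2 = 5.5.
Eli has value 683 → rank 5.5.

5.5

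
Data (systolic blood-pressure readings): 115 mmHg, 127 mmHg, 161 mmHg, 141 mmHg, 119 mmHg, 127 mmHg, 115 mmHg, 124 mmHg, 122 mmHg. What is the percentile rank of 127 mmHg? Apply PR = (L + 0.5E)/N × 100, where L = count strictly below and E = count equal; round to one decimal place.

N = 9.
Strictly below 127: 5. Equal to 127: 2.
PR = (5 + 0.5·2)/9 × 100 = 66.7

66.7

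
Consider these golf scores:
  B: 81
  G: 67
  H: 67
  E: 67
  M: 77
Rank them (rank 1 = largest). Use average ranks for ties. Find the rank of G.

Sorted (descending): 81, 77, 67, 67, 67
The 3 values of 67 occupy positions 3–5 → average rank 4.
G has value 67 → rank 4.

4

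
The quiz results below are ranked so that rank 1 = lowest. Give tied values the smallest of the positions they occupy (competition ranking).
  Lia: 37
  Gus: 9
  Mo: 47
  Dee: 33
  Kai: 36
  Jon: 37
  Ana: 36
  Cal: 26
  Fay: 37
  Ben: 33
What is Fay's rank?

7

Sorted (ascending): 9, 26, 33, 33, 36, 36, 37, 37, 37, 47
The 2 values of 33 occupy positions 3–4 → each gets rank 3.
The 2 values of 36 occupy positions 5–6 → each gets rank 5.
The 3 values of 37 occupy positions 7–9 → each gets rank 7.
Fay has value 37 → rank 7.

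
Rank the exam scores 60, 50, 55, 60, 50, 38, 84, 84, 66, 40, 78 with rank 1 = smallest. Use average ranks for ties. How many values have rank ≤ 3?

2

Sorted (ascending): 38, 40, 50, 50, 55, 60, 60, 66, 78, 84, 84
The 2 values of 50 occupy positions 3–4 → average rank (3+4)/2 = 3.5.
The 2 values of 60 occupy positions 6–7 → average rank (6+7)/2 = 6.5.
The 2 values of 84 occupy positions 10–11 → average rank (10+11)/2 = 10.5.
Ranks ≤ 3: {1, 2} → 2 values.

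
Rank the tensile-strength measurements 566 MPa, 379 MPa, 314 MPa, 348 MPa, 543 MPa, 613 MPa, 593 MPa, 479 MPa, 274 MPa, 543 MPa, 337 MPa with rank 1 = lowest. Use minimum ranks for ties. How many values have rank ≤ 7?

8

Sorted (ascending): 274, 314, 337, 348, 379, 479, 543, 543, 566, 593, 613
The 2 values of 543 occupy positions 7–8 → each gets rank 7.
Ranks ≤ 7: {1, 2, 3, 4, 5, 6, 7, 7} → 8 values.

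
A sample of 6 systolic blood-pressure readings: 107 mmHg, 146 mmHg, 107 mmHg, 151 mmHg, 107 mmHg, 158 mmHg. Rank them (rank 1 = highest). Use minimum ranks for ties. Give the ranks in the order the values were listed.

Sorted (descending): 158, 151, 146, 107, 107, 107
The 3 values of 107 occupy positions 4–6 → each gets rank 4.

4, 3, 4, 2, 4, 1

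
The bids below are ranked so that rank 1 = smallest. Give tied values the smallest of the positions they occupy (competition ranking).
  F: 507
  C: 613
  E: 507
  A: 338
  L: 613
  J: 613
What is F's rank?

2

Sorted (ascending): 338, 507, 507, 613, 613, 613
The 2 values of 507 occupy positions 2–3 → each gets rank 2.
The 3 values of 613 occupy positions 4–6 → each gets rank 4.
F has value 507 → rank 2.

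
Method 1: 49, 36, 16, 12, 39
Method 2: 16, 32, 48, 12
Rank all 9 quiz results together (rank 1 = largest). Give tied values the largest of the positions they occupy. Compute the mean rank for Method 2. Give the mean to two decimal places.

Sorted (descending): 49, 48, 39, 36, 32, 16, 16, 12, 12
The 2 values of 16 occupy positions 6–7 → each gets rank 7.
The 2 values of 12 occupy positions 8–9 → each gets rank 9.
Method 2 values → pooled ranks: 16→7, 32→5, 48→2, 12→9
Mean rank = (7 + 5 + 2 + 9) / 4 = 5.75

5.75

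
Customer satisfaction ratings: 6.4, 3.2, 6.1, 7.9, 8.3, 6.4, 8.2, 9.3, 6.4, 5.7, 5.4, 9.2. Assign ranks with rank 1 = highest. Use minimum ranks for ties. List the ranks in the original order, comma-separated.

Sorted (descending): 9.3, 9.2, 8.3, 8.2, 7.9, 6.4, 6.4, 6.4, 6.1, 5.7, 5.4, 3.2
The 3 values of 6.4 occupy positions 6–8 → each gets rank 6.

6, 12, 9, 5, 3, 6, 4, 1, 6, 10, 11, 2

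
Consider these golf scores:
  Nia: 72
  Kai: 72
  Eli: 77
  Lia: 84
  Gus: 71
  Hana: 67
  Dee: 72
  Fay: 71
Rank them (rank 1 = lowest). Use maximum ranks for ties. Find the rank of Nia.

6

Sorted (ascending): 67, 71, 71, 72, 72, 72, 77, 84
The 2 values of 71 occupy positions 2–3 → each gets rank 3.
The 3 values of 72 occupy positions 4–6 → each gets rank 6.
Nia has value 72 → rank 6.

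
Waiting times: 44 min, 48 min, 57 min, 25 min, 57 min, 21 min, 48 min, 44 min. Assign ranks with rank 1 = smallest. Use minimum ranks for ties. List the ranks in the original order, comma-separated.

Sorted (ascending): 21, 25, 44, 44, 48, 48, 57, 57
The 2 values of 44 occupy positions 3–4 → each gets rank 3.
The 2 values of 48 occupy positions 5–6 → each gets rank 5.
The 2 values of 57 occupy positions 7–8 → each gets rank 7.

3, 5, 7, 2, 7, 1, 5, 3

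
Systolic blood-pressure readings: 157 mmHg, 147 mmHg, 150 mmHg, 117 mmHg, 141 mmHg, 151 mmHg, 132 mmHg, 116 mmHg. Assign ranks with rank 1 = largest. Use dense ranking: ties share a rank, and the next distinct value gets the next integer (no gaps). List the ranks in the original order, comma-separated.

Sorted (descending): 157, 151, 150, 147, 141, 132, 117, 116
No ties — each value takes its position as its rank.

1, 4, 3, 7, 5, 2, 6, 8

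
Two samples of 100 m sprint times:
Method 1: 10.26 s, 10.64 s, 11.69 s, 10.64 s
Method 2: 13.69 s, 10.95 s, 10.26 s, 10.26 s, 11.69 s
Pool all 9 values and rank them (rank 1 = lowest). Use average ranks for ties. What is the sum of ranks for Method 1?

18.5

Sorted (ascending): 10.26, 10.26, 10.26, 10.64, 10.64, 10.95, 11.69, 11.69, 13.69
The 3 values of 10.26 occupy positions 1–3 → average rank 2.
The 2 values of 10.64 occupy positions 4–5 → average rank (4+5)/2 = 4.5.
The 2 values of 11.69 occupy positions 7–8 → average rank (7+8)/2 = 7.5.
Method 1 values → pooled ranks: 10.26→2, 10.64→4.5, 11.69→7.5, 10.64→4.5
Rank sum = 2 + 4.5 + 7.5 + 4.5 = 18.5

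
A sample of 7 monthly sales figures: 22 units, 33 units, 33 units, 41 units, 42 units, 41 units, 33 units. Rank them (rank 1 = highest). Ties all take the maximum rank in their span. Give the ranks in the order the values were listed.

Sorted (descending): 42, 41, 41, 33, 33, 33, 22
The 2 values of 41 occupy positions 2–3 → each gets rank 3.
The 3 values of 33 occupy positions 4–6 → each gets rank 6.

7, 6, 6, 3, 1, 3, 6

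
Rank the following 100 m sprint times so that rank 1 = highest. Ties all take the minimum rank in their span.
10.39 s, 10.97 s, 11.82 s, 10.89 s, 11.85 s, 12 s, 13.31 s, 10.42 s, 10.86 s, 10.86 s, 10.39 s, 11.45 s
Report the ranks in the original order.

11, 6, 4, 7, 3, 2, 1, 10, 8, 8, 11, 5

Sorted (descending): 13.31, 12, 11.85, 11.82, 11.45, 10.97, 10.89, 10.86, 10.86, 10.42, 10.39, 10.39
The 2 values of 10.86 occupy positions 8–9 → each gets rank 8.
The 2 values of 10.39 occupy positions 11–12 → each gets rank 11.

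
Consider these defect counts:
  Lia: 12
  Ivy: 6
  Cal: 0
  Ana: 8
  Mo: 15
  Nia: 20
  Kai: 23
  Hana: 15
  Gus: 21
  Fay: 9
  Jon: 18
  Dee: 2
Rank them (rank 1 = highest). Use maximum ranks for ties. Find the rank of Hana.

Sorted (descending): 23, 21, 20, 18, 15, 15, 12, 9, 8, 6, 2, 0
The 2 values of 15 occupy positions 5–6 → each gets rank 6.
Hana has value 15 → rank 6.

6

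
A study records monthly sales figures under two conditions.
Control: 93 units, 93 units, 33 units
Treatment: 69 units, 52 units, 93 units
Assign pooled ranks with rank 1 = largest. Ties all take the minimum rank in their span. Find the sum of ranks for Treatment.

10

Sorted (descending): 93, 93, 93, 69, 52, 33
The 3 values of 93 occupy positions 1–3 → each gets rank 1.
Treatment values → pooled ranks: 69→4, 52→5, 93→1
Rank sum = 4 + 5 + 1 = 10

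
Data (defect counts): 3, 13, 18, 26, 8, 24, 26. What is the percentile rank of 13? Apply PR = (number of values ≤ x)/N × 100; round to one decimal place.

42.9

N = 7.
Strictly below 13: 2. Equal to 13: 1.
PR = 3/7 × 100 = 42.9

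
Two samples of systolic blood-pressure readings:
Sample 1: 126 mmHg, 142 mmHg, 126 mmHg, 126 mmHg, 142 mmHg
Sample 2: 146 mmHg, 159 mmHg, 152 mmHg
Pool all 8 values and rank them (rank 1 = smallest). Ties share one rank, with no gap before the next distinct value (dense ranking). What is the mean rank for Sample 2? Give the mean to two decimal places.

4.00

Sorted (ascending): 126, 126, 126, 142, 142, 146, 152, 159
The 3 values of 126 share dense rank 1.
The 2 values of 142 share dense rank 2.
Remaining distinct values take the next consecutive integers.
Sample 2 values → pooled ranks: 146→3, 159→5, 152→4
Mean rank = (3 + 5 + 4) / 3 = 4.00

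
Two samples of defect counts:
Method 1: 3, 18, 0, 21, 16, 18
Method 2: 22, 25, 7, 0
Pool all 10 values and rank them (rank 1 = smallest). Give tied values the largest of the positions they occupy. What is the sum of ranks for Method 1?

Sorted (ascending): 0, 0, 3, 7, 16, 18, 18, 21, 22, 25
The 2 values of 0 occupy positions 1–2 → each gets rank 2.
The 2 values of 18 occupy positions 6–7 → each gets rank 7.
Method 1 values → pooled ranks: 3→3, 18→7, 0→2, 21→8, 16→5, 18→7
Rank sum = 3 + 7 + 2 + 8 + 5 + 7 = 32

32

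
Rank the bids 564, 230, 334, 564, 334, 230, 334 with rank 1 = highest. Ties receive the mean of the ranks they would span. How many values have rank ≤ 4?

Sorted (descending): 564, 564, 334, 334, 334, 230, 230
The 2 values of 564 occupy positions 1–2 → average rank (1+2)/2 = 1.5.
The 3 values of 334 occupy positions 3–5 → average rank 4.
The 2 values of 230 occupy positions 6–7 → average rank (6+7)/2 = 6.5.
Ranks ≤ 4: {1.5, 1.5, 4, 4, 4} → 5 values.

5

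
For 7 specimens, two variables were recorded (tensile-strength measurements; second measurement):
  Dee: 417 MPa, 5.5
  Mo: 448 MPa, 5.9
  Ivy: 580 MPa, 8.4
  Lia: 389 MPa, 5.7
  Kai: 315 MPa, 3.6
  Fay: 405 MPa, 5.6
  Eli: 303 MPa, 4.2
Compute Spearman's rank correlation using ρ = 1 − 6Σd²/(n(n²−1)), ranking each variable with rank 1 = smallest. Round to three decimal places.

Ranks of variable 1: 5, 6, 7, 3, 2, 4, 1
Ranks of variable 2: 3, 6, 7, 5, 1, 4, 2
d = r₁ − r₂: 2, 0, 0, -2, 1, 0, -1
d²: 4, 0, 0, 4, 1, 0, 1; Σd² = 10
ρ = 1 − 6·10/(7·48) = 1 − 60/336 = 0.821

0.821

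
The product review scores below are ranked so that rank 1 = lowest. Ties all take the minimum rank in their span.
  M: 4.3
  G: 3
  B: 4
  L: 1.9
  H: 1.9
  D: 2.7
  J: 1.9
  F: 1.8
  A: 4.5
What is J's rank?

2

Sorted (ascending): 1.8, 1.9, 1.9, 1.9, 2.7, 3, 4, 4.3, 4.5
The 3 values of 1.9 occupy positions 2–4 → each gets rank 2.
J has value 1.9 → rank 2.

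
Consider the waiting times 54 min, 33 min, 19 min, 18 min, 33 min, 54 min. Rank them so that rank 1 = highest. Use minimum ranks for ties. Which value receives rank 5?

19

Sorted (descending): 54, 54, 33, 33, 19, 18
The 2 values of 54 occupy positions 1–2 → each gets rank 1.
The 2 values of 33 occupy positions 3–4 → each gets rank 3.
Rank 5 → value 19.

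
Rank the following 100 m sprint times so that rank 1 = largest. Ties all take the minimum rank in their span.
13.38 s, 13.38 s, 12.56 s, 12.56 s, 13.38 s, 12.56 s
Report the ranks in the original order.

1, 1, 4, 4, 1, 4

Sorted (descending): 13.38, 13.38, 13.38, 12.56, 12.56, 12.56
The 3 values of 13.38 occupy positions 1–3 → each gets rank 1.
The 3 values of 12.56 occupy positions 4–6 → each gets rank 4.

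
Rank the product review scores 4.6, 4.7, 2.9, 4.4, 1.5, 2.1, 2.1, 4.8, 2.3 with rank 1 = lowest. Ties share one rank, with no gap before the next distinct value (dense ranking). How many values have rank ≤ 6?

7

Sorted (ascending): 1.5, 2.1, 2.1, 2.3, 2.9, 4.4, 4.6, 4.7, 4.8
The 2 values of 2.1 share dense rank 2.
Remaining distinct values take the next consecutive integers.
Ranks ≤ 6: {1, 2, 2, 3, 4, 5, 6} → 7 values.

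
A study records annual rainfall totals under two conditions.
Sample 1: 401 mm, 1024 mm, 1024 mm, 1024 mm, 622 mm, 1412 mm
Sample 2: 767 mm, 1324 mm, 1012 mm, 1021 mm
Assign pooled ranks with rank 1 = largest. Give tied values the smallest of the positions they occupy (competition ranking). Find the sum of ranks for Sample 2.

23

Sorted (descending): 1412, 1324, 1024, 1024, 1024, 1021, 1012, 767, 622, 401
The 3 values of 1024 occupy positions 3–5 → each gets rank 3.
Sample 2 values → pooled ranks: 767→8, 1324→2, 1012→7, 1021→6
Rank sum = 8 + 2 + 7 + 6 = 23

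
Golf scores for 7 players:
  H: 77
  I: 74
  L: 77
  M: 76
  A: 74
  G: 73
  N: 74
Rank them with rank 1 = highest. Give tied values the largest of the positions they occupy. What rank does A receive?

6

Sorted (descending): 77, 77, 76, 74, 74, 74, 73
The 2 values of 77 occupy positions 1–2 → each gets rank 2.
The 3 values of 74 occupy positions 4–6 → each gets rank 6.
A has value 74 → rank 6.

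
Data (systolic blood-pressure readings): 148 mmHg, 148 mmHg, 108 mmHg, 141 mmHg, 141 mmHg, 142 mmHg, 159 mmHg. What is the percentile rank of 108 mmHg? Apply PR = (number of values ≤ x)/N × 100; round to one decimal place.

N = 7.
Strictly below 108: 0. Equal to 108: 1.
PR = 1/7 × 100 = 14.3

14.3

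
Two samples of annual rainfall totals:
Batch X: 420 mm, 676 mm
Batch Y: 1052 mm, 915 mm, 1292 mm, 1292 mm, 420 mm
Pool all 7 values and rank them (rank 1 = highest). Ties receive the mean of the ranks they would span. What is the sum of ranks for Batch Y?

16.5

Sorted (descending): 1292, 1292, 1052, 915, 676, 420, 420
The 2 values of 1292 occupy positions 1–2 → average rank (1+2)/2 = 1.5.
The 2 values of 420 occupy positions 6–7 → average rank (6+7)/2 = 6.5.
Batch Y values → pooled ranks: 1052→3, 915→4, 1292→1.5, 1292→1.5, 420→6.5
Rank sum = 3 + 4 + 1.5 + 1.5 + 6.5 = 16.5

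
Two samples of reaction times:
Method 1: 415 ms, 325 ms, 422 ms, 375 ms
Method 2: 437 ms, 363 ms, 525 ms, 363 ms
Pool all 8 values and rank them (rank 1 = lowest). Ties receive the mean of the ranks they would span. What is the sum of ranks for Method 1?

16

Sorted (ascending): 325, 363, 363, 375, 415, 422, 437, 525
The 2 values of 363 occupy positions 2–3 → average rank (2+3)/2 = 2.5.
Method 1 values → pooled ranks: 415→5, 325→1, 422→6, 375→4
Rank sum = 5 + 1 + 6 + 4 = 16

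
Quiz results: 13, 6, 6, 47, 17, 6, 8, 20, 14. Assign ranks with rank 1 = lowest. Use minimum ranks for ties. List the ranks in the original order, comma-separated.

Sorted (ascending): 6, 6, 6, 8, 13, 14, 17, 20, 47
The 3 values of 6 occupy positions 1–3 → each gets rank 1.

5, 1, 1, 9, 7, 1, 4, 8, 6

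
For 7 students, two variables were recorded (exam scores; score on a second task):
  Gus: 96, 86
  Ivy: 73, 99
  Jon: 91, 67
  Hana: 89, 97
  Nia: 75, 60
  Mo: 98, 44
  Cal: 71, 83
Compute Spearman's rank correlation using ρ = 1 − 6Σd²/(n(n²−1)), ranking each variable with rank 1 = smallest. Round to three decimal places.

-0.429

Ranks of variable 1: 6, 2, 5, 4, 3, 7, 1
Ranks of variable 2: 5, 7, 3, 6, 2, 1, 4
d = r₁ − r₂: 1, -5, 2, -2, 1, 6, -3
d²: 1, 25, 4, 4, 1, 36, 9; Σd² = 80
ρ = 1 − 6·80/(7·48) = 1 − 480/336 = -0.429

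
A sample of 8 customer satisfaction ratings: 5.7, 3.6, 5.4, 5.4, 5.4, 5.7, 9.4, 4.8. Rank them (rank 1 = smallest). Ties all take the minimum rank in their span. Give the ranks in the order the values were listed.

Sorted (ascending): 3.6, 4.8, 5.4, 5.4, 5.4, 5.7, 5.7, 9.4
The 3 values of 5.4 occupy positions 3–5 → each gets rank 3.
The 2 values of 5.7 occupy positions 6–7 → each gets rank 6.

6, 1, 3, 3, 3, 6, 8, 2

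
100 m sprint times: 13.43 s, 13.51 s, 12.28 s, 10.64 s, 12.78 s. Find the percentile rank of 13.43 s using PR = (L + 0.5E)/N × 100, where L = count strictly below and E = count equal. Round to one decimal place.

N = 5.
Strictly below 13.43: 3. Equal to 13.43: 1.
PR = (3 + 0.5·1)/5 × 100 = 70.0

70.0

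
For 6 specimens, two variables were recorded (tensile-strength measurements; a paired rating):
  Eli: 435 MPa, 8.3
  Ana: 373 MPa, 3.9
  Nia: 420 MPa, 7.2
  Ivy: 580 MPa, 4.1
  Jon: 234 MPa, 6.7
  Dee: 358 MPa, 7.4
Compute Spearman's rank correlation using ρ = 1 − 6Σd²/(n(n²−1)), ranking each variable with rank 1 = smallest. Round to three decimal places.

Ranks of variable 1: 5, 3, 4, 6, 1, 2
Ranks of variable 2: 6, 1, 4, 2, 3, 5
d = r₁ − r₂: -1, 2, 0, 4, -2, -3
d²: 1, 4, 0, 16, 4, 9; Σd² = 34
ρ = 1 − 6·34/(6·35) = 1 − 204/210 = 0.029

0.029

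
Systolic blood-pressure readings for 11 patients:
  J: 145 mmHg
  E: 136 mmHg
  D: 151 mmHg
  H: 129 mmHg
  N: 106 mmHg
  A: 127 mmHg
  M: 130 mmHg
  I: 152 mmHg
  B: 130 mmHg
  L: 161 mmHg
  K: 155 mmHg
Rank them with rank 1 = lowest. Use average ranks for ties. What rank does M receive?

Sorted (ascending): 106, 127, 129, 130, 130, 136, 145, 151, 152, 155, 161
The 2 values of 130 occupy positions 4–5 → average rank (4+5)/2 = 4.5.
M has value 130 mmHg → rank 4.5.

4.5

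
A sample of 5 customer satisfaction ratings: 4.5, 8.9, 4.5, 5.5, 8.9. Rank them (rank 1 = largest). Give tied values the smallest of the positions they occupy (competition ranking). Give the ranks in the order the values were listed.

4, 1, 4, 3, 1

Sorted (descending): 8.9, 8.9, 5.5, 4.5, 4.5
The 2 values of 8.9 occupy positions 1–2 → each gets rank 1.
The 2 values of 4.5 occupy positions 4–5 → each gets rank 4.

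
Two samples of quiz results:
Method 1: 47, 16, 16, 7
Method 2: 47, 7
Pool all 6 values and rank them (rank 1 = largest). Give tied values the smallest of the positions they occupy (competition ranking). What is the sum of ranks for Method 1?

Sorted (descending): 47, 47, 16, 16, 7, 7
The 2 values of 47 occupy positions 1–2 → each gets rank 1.
The 2 values of 16 occupy positions 3–4 → each gets rank 3.
The 2 values of 7 occupy positions 5–6 → each gets rank 5.
Method 1 values → pooled ranks: 47→1, 16→3, 16→3, 7→5
Rank sum = 1 + 3 + 3 + 5 = 12

12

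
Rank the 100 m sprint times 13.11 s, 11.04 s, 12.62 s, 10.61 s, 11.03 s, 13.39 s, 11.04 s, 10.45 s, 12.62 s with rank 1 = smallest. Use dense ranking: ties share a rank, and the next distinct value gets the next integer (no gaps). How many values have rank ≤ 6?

Sorted (ascending): 10.45, 10.61, 11.03, 11.04, 11.04, 12.62, 12.62, 13.11, 13.39
The 2 values of 11.04 share dense rank 4.
The 2 values of 12.62 share dense rank 5.
Remaining distinct values take the next consecutive integers.
Ranks ≤ 6: {1, 2, 3, 4, 4, 5, 5, 6} → 8 values.

8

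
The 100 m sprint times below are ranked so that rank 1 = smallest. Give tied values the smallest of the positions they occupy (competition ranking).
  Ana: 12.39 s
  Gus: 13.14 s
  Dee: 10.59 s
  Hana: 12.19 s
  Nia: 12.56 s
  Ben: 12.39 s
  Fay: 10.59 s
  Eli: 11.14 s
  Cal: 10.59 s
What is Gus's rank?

Sorted (ascending): 10.59, 10.59, 10.59, 11.14, 12.19, 12.39, 12.39, 12.56, 13.14
The 3 values of 10.59 occupy positions 1–3 → each gets rank 1.
The 2 values of 12.39 occupy positions 6–7 → each gets rank 6.
Gus has value 13.14 s → rank 9.

9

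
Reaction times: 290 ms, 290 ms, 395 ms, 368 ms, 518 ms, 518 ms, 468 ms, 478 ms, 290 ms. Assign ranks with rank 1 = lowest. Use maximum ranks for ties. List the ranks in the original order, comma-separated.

Sorted (ascending): 290, 290, 290, 368, 395, 468, 478, 518, 518
The 3 values of 290 occupy positions 1–3 → each gets rank 3.
The 2 values of 518 occupy positions 8–9 → each gets rank 9.

3, 3, 5, 4, 9, 9, 6, 7, 3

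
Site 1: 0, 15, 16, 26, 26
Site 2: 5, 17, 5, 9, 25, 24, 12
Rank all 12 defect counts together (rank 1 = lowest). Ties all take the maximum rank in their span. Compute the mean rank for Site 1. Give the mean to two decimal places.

Sorted (ascending): 0, 5, 5, 9, 12, 15, 16, 17, 24, 25, 26, 26
The 2 values of 5 occupy positions 2–3 → each gets rank 3.
The 2 values of 26 occupy positions 11–12 → each gets rank 12.
Site 1 values → pooled ranks: 0→1, 15→6, 16→7, 26→12, 26→12
Mean rank = (1 + 6 + 7 + 12 + 12) / 5 = 7.60

7.60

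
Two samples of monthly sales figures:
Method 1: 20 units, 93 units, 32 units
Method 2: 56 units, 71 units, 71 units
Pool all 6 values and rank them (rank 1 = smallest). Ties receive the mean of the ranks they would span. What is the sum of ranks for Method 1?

Sorted (ascending): 20, 32, 56, 71, 71, 93
The 2 values of 71 occupy positions 4–5 → average rank (4+5)/2 = 4.5.
Method 1 values → pooled ranks: 20→1, 93→6, 32→2
Rank sum = 1 + 6 + 2 = 9

9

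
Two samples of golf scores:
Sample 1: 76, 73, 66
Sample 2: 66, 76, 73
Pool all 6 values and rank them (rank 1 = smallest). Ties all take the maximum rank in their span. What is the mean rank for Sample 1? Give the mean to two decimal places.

4.00

Sorted (ascending): 66, 66, 73, 73, 76, 76
The 2 values of 66 occupy positions 1–2 → each gets rank 2.
The 2 values of 73 occupy positions 3–4 → each gets rank 4.
The 2 values of 76 occupy positions 5–6 → each gets rank 6.
Sample 1 values → pooled ranks: 76→6, 73→4, 66→2
Mean rank = (6 + 4 + 2) / 3 = 4.00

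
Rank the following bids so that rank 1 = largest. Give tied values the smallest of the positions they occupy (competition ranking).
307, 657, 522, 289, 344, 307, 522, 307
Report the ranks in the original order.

Sorted (descending): 657, 522, 522, 344, 307, 307, 307, 289
The 2 values of 522 occupy positions 2–3 → each gets rank 2.
The 3 values of 307 occupy positions 5–7 → each gets rank 5.

5, 1, 2, 8, 4, 5, 2, 5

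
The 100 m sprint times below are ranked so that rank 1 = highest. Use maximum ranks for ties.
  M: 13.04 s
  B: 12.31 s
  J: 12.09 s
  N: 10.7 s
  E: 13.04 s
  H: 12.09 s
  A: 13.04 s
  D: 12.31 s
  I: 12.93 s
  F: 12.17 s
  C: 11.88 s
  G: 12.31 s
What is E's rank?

Sorted (descending): 13.04, 13.04, 13.04, 12.93, 12.31, 12.31, 12.31, 12.17, 12.09, 12.09, 11.88, 10.7
The 3 values of 13.04 occupy positions 1–3 → each gets rank 3.
The 3 values of 12.31 occupy positions 5–7 → each gets rank 7.
The 2 values of 12.09 occupy positions 9–10 → each gets rank 10.
E has value 13.04 s → rank 3.

3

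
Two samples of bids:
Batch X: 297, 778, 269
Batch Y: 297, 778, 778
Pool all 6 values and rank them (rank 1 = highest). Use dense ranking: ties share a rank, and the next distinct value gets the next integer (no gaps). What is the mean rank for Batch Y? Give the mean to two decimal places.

1.33

Sorted (descending): 778, 778, 778, 297, 297, 269
The 3 values of 778 share dense rank 1.
The 2 values of 297 share dense rank 2.
Remaining distinct values take the next consecutive integers.
Batch Y values → pooled ranks: 297→2, 778→1, 778→1
Mean rank = (2 + 1 + 1) / 3 = 1.33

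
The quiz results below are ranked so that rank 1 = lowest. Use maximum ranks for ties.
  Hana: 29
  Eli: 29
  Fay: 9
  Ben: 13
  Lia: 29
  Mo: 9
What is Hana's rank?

Sorted (ascending): 9, 9, 13, 29, 29, 29
The 2 values of 9 occupy positions 1–2 → each gets rank 2.
The 3 values of 29 occupy positions 4–6 → each gets rank 6.
Hana has value 29 → rank 6.

6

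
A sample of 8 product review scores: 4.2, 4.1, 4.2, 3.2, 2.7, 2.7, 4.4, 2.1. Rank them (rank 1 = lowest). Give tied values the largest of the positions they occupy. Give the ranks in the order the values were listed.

Sorted (ascending): 2.1, 2.7, 2.7, 3.2, 4.1, 4.2, 4.2, 4.4
The 2 values of 2.7 occupy positions 2–3 → each gets rank 3.
The 2 values of 4.2 occupy positions 6–7 → each gets rank 7.

7, 5, 7, 4, 3, 3, 8, 1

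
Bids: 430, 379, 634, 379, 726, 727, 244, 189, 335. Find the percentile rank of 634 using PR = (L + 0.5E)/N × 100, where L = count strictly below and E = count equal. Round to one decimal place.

72.2

N = 9.
Strictly below 634: 6. Equal to 634: 1.
PR = (6 + 0.5·1)/9 × 100 = 72.2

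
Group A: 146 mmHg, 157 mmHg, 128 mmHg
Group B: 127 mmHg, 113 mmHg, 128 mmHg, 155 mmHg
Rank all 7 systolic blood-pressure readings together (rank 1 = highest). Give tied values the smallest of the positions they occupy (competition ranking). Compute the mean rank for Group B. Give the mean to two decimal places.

4.75

Sorted (descending): 157, 155, 146, 128, 128, 127, 113
The 2 values of 128 occupy positions 4–5 → each gets rank 4.
Group B values → pooled ranks: 127→6, 113→7, 128→4, 155→2
Mean rank = (6 + 7 + 4 + 2) / 4 = 4.75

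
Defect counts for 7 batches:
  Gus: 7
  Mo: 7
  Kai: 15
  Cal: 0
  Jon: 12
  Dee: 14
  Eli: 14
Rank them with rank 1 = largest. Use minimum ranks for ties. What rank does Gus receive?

5

Sorted (descending): 15, 14, 14, 12, 7, 7, 0
The 2 values of 14 occupy positions 2–3 → each gets rank 2.
The 2 values of 7 occupy positions 5–6 → each gets rank 5.
Gus has value 7 → rank 5.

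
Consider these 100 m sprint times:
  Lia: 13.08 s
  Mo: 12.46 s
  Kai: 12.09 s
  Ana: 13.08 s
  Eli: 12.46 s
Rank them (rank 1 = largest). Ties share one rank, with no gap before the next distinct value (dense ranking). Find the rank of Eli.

Sorted (descending): 13.08, 13.08, 12.46, 12.46, 12.09
The 2 values of 13.08 share dense rank 1.
The 2 values of 12.46 share dense rank 2.
Remaining distinct values take the next consecutive integers.
Eli has value 12.46 s → rank 2.

2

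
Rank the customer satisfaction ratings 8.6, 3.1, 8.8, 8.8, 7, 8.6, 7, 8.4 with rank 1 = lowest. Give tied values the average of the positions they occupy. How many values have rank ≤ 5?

4

Sorted (ascending): 3.1, 7, 7, 8.4, 8.6, 8.6, 8.8, 8.8
The 2 values of 7 occupy positions 2–3 → average rank (2+3)/2 = 2.5.
The 2 values of 8.6 occupy positions 5–6 → average rank (5+6)/2 = 5.5.
The 2 values of 8.8 occupy positions 7–8 → average rank (7+8)/2 = 7.5.
Ranks ≤ 5: {1, 2.5, 2.5, 4} → 4 values.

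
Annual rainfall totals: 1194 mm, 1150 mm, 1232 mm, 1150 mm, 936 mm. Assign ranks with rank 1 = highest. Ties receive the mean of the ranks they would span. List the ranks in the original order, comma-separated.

Sorted (descending): 1232, 1194, 1150, 1150, 936
The 2 values of 1150 occupy positions 3–4 → average rank (3+4)/2 = 3.5.

2, 3.5, 1, 3.5, 5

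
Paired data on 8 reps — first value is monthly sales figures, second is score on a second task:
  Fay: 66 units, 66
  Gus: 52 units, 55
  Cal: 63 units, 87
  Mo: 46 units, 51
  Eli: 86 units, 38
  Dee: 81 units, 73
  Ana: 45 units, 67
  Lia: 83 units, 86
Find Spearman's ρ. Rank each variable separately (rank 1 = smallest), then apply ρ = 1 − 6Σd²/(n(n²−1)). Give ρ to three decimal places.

0.024

Ranks of variable 1: 5, 3, 4, 2, 8, 6, 1, 7
Ranks of variable 2: 4, 3, 8, 2, 1, 6, 5, 7
d = r₁ − r₂: 1, 0, -4, 0, 7, 0, -4, 0
d²: 1, 0, 16, 0, 49, 0, 16, 0; Σd² = 82
ρ = 1 − 6·82/(8·63) = 1 − 492/504 = 0.024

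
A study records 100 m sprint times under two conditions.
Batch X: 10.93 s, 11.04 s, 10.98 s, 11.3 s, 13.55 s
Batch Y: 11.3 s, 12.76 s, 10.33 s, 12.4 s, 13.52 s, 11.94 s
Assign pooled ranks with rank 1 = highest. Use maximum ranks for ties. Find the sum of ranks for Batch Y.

32

Sorted (descending): 13.55, 13.52, 12.76, 12.4, 11.94, 11.3, 11.3, 11.04, 10.98, 10.93, 10.33
The 2 values of 11.3 occupy positions 6–7 → each gets rank 7.
Batch Y values → pooled ranks: 11.3→7, 12.76→3, 10.33→11, 12.4→4, 13.52→2, 11.94→5
Rank sum = 7 + 3 + 11 + 4 + 2 + 5 = 32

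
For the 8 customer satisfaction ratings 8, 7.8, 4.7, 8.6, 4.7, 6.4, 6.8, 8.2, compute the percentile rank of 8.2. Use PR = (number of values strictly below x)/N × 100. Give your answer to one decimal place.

N = 8.
Strictly below 8.2: 6. Equal to 8.2: 1.
PR = 6/8 × 100 = 75.0

75.0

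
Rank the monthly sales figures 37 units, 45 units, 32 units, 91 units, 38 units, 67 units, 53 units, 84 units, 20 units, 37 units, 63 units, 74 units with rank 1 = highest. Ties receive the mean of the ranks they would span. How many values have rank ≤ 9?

8

Sorted (descending): 91, 84, 74, 67, 63, 53, 45, 38, 37, 37, 32, 20
The 2 values of 37 occupy positions 9–10 → average rank (9+10)/2 = 9.5.
Ranks ≤ 9: {1, 2, 3, 4, 5, 6, 7, 8} → 8 values.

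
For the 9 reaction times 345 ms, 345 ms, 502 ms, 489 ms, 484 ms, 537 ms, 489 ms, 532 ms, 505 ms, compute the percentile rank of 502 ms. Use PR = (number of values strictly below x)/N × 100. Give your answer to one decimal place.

55.6

N = 9.
Strictly below 502: 5. Equal to 502: 1.
PR = 5/9 × 100 = 55.6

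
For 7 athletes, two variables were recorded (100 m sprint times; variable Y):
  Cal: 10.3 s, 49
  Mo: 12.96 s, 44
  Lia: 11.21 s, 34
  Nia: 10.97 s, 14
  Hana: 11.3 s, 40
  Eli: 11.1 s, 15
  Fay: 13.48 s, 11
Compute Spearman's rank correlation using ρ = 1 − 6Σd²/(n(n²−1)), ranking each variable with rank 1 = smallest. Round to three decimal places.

Ranks of variable 1: 1, 6, 4, 2, 5, 3, 7
Ranks of variable 2: 7, 6, 4, 2, 5, 3, 1
d = r₁ − r₂: -6, 0, 0, 0, 0, 0, 6
d²: 36, 0, 0, 0, 0, 0, 36; Σd² = 72
ρ = 1 − 6·72/(7·48) = 1 − 432/336 = -0.286

-0.286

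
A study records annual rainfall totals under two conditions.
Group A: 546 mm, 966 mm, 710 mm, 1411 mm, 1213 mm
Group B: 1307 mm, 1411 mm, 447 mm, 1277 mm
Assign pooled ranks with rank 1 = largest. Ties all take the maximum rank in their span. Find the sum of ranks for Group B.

Sorted (descending): 1411, 1411, 1307, 1277, 1213, 966, 710, 546, 447
The 2 values of 1411 occupy positions 1–2 → each gets rank 2.
Group B values → pooled ranks: 1307→3, 1411→2, 447→9, 1277→4
Rank sum = 3 + 2 + 9 + 4 = 18

18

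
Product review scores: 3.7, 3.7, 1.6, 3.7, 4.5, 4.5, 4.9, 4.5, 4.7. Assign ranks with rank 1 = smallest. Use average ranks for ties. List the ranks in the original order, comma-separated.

3, 3, 1, 3, 6, 6, 9, 6, 8

Sorted (ascending): 1.6, 3.7, 3.7, 3.7, 4.5, 4.5, 4.5, 4.7, 4.9
The 3 values of 3.7 occupy positions 2–4 → average rank 3.
The 3 values of 4.5 occupy positions 5–7 → average rank 6.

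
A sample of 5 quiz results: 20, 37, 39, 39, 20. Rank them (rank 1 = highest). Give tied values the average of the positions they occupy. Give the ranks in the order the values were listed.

Sorted (descending): 39, 39, 37, 20, 20
The 2 values of 39 occupy positions 1–2 → average rank (1+2)/2 = 1.5.
The 2 values of 20 occupy positions 4–5 → average rank (4+5)/2 = 4.5.

4.5, 3, 1.5, 1.5, 4.5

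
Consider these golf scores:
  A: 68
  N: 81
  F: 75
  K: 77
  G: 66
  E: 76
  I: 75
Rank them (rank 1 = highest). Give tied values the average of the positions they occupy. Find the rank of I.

Sorted (descending): 81, 77, 76, 75, 75, 68, 66
The 2 values of 75 occupy positions 4–5 → average rank (4+5)/2 = 4.5.
I has value 75 → rank 4.5.

4.5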